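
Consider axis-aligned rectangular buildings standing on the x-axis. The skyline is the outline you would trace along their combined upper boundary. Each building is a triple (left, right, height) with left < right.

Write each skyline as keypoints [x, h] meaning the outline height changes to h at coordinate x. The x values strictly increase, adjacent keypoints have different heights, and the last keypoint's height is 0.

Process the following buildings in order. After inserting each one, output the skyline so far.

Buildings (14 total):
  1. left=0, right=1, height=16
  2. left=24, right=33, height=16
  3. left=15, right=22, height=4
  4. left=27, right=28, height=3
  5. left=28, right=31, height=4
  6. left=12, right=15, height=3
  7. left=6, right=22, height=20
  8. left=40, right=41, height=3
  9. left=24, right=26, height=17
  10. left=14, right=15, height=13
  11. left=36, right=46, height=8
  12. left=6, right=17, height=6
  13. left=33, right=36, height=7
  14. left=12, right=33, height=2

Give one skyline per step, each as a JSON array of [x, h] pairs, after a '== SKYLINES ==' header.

== SKYLINES ==
[[0,16],[1,0]]
[[0,16],[1,0],[24,16],[33,0]]
[[0,16],[1,0],[15,4],[22,0],[24,16],[33,0]]
[[0,16],[1,0],[15,4],[22,0],[24,16],[33,0]]
[[0,16],[1,0],[15,4],[22,0],[24,16],[33,0]]
[[0,16],[1,0],[12,3],[15,4],[22,0],[24,16],[33,0]]
[[0,16],[1,0],[6,20],[22,0],[24,16],[33,0]]
[[0,16],[1,0],[6,20],[22,0],[24,16],[33,0],[40,3],[41,0]]
[[0,16],[1,0],[6,20],[22,0],[24,17],[26,16],[33,0],[40,3],[41,0]]
[[0,16],[1,0],[6,20],[22,0],[24,17],[26,16],[33,0],[40,3],[41,0]]
[[0,16],[1,0],[6,20],[22,0],[24,17],[26,16],[33,0],[36,8],[46,0]]
[[0,16],[1,0],[6,20],[22,0],[24,17],[26,16],[33,0],[36,8],[46,0]]
[[0,16],[1,0],[6,20],[22,0],[24,17],[26,16],[33,7],[36,8],[46,0]]
[[0,16],[1,0],[6,20],[22,2],[24,17],[26,16],[33,7],[36,8],[46,0]]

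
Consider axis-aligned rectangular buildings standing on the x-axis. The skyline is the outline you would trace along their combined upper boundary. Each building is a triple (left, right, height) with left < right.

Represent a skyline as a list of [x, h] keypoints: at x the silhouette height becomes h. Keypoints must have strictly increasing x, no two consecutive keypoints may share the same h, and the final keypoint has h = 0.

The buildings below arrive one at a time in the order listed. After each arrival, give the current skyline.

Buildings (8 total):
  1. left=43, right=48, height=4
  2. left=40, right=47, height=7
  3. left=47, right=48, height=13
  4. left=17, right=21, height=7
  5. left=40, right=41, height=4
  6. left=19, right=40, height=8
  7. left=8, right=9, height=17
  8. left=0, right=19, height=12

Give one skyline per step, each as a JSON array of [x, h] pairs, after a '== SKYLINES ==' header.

== SKYLINES ==
[[43,4],[48,0]]
[[40,7],[47,4],[48,0]]
[[40,7],[47,13],[48,0]]
[[17,7],[21,0],[40,7],[47,13],[48,0]]
[[17,7],[21,0],[40,7],[47,13],[48,0]]
[[17,7],[19,8],[40,7],[47,13],[48,0]]
[[8,17],[9,0],[17,7],[19,8],[40,7],[47,13],[48,0]]
[[0,12],[8,17],[9,12],[19,8],[40,7],[47,13],[48,0]]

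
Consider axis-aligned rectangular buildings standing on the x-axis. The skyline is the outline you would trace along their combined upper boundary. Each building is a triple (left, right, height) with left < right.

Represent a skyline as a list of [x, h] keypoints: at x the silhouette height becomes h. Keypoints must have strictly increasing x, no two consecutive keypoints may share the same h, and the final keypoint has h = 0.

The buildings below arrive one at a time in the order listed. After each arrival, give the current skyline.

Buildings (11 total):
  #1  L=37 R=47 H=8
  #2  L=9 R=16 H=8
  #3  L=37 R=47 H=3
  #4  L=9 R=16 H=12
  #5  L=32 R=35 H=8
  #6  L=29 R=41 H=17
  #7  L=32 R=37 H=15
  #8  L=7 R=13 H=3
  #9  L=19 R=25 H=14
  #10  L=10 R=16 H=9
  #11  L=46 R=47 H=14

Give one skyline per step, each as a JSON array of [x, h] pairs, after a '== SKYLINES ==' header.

== SKYLINES ==
[[37,8],[47,0]]
[[9,8],[16,0],[37,8],[47,0]]
[[9,8],[16,0],[37,8],[47,0]]
[[9,12],[16,0],[37,8],[47,0]]
[[9,12],[16,0],[32,8],[35,0],[37,8],[47,0]]
[[9,12],[16,0],[29,17],[41,8],[47,0]]
[[9,12],[16,0],[29,17],[41,8],[47,0]]
[[7,3],[9,12],[16,0],[29,17],[41,8],[47,0]]
[[7,3],[9,12],[16,0],[19,14],[25,0],[29,17],[41,8],[47,0]]
[[7,3],[9,12],[16,0],[19,14],[25,0],[29,17],[41,8],[47,0]]
[[7,3],[9,12],[16,0],[19,14],[25,0],[29,17],[41,8],[46,14],[47,0]]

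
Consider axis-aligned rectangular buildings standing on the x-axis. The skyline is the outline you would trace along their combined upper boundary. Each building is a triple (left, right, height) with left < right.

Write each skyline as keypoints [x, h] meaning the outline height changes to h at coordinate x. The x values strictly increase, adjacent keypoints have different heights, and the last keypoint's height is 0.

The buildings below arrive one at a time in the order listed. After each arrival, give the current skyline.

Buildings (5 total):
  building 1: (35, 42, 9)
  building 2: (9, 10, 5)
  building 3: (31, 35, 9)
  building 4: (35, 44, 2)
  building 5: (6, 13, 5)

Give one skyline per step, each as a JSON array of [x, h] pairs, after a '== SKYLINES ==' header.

== SKYLINES ==
[[35,9],[42,0]]
[[9,5],[10,0],[35,9],[42,0]]
[[9,5],[10,0],[31,9],[42,0]]
[[9,5],[10,0],[31,9],[42,2],[44,0]]
[[6,5],[13,0],[31,9],[42,2],[44,0]]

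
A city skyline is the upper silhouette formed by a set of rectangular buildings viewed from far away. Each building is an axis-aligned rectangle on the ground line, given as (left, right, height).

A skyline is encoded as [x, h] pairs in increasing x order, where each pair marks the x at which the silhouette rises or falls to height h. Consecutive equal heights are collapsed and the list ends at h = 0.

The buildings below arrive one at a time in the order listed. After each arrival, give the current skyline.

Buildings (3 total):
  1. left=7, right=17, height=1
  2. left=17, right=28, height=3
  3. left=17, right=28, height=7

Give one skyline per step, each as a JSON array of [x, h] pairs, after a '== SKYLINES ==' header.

== SKYLINES ==
[[7,1],[17,0]]
[[7,1],[17,3],[28,0]]
[[7,1],[17,7],[28,0]]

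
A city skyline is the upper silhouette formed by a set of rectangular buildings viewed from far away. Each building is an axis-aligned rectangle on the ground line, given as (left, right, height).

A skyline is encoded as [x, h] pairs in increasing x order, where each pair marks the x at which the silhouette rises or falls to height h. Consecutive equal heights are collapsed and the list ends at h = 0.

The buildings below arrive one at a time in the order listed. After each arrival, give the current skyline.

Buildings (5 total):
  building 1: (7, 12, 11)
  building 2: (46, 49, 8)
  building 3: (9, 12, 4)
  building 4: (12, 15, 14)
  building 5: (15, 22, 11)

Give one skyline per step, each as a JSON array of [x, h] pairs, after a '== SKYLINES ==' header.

== SKYLINES ==
[[7,11],[12,0]]
[[7,11],[12,0],[46,8],[49,0]]
[[7,11],[12,0],[46,8],[49,0]]
[[7,11],[12,14],[15,0],[46,8],[49,0]]
[[7,11],[12,14],[15,11],[22,0],[46,8],[49,0]]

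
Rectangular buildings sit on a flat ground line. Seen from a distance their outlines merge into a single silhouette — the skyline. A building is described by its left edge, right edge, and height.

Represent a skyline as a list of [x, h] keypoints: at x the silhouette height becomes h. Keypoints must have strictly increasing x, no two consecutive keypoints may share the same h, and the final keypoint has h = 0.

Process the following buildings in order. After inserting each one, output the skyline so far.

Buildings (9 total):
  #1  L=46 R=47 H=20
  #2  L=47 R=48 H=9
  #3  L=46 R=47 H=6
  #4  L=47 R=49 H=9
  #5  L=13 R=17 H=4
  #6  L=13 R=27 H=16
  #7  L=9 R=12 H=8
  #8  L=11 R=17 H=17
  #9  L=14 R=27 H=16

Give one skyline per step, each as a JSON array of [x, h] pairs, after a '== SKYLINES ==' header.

== SKYLINES ==
[[46,20],[47,0]]
[[46,20],[47,9],[48,0]]
[[46,20],[47,9],[48,0]]
[[46,20],[47,9],[49,0]]
[[13,4],[17,0],[46,20],[47,9],[49,0]]
[[13,16],[27,0],[46,20],[47,9],[49,0]]
[[9,8],[12,0],[13,16],[27,0],[46,20],[47,9],[49,0]]
[[9,8],[11,17],[17,16],[27,0],[46,20],[47,9],[49,0]]
[[9,8],[11,17],[17,16],[27,0],[46,20],[47,9],[49,0]]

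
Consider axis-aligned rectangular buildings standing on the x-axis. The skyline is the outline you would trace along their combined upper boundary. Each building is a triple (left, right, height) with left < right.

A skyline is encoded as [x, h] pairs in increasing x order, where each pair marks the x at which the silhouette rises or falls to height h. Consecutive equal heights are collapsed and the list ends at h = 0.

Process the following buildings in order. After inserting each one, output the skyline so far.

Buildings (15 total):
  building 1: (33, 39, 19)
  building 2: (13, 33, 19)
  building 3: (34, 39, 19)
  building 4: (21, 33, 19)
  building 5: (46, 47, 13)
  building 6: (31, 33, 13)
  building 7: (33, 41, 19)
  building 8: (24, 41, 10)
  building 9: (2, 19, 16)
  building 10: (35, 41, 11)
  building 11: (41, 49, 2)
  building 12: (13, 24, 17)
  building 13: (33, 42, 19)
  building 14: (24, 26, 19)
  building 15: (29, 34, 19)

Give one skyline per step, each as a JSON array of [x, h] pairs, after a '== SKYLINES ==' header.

== SKYLINES ==
[[33,19],[39,0]]
[[13,19],[39,0]]
[[13,19],[39,0]]
[[13,19],[39,0]]
[[13,19],[39,0],[46,13],[47,0]]
[[13,19],[39,0],[46,13],[47,0]]
[[13,19],[41,0],[46,13],[47,0]]
[[13,19],[41,0],[46,13],[47,0]]
[[2,16],[13,19],[41,0],[46,13],[47,0]]
[[2,16],[13,19],[41,0],[46,13],[47,0]]
[[2,16],[13,19],[41,2],[46,13],[47,2],[49,0]]
[[2,16],[13,19],[41,2],[46,13],[47,2],[49,0]]
[[2,16],[13,19],[42,2],[46,13],[47,2],[49,0]]
[[2,16],[13,19],[42,2],[46,13],[47,2],[49,0]]
[[2,16],[13,19],[42,2],[46,13],[47,2],[49,0]]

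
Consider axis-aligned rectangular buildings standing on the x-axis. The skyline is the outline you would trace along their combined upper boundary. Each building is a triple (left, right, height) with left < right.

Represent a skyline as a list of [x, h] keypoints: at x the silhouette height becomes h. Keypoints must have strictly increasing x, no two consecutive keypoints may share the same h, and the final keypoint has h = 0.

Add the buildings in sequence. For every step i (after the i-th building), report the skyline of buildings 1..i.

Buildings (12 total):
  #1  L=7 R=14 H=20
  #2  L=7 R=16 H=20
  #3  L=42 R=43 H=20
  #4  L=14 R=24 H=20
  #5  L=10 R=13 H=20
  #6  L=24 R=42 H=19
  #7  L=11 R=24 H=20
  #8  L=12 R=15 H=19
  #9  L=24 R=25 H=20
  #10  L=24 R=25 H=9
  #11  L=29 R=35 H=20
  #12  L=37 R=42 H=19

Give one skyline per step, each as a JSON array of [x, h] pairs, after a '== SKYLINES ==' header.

== SKYLINES ==
[[7,20],[14,0]]
[[7,20],[16,0]]
[[7,20],[16,0],[42,20],[43,0]]
[[7,20],[24,0],[42,20],[43,0]]
[[7,20],[24,0],[42,20],[43,0]]
[[7,20],[24,19],[42,20],[43,0]]
[[7,20],[24,19],[42,20],[43,0]]
[[7,20],[24,19],[42,20],[43,0]]
[[7,20],[25,19],[42,20],[43,0]]
[[7,20],[25,19],[42,20],[43,0]]
[[7,20],[25,19],[29,20],[35,19],[42,20],[43,0]]
[[7,20],[25,19],[29,20],[35,19],[42,20],[43,0]]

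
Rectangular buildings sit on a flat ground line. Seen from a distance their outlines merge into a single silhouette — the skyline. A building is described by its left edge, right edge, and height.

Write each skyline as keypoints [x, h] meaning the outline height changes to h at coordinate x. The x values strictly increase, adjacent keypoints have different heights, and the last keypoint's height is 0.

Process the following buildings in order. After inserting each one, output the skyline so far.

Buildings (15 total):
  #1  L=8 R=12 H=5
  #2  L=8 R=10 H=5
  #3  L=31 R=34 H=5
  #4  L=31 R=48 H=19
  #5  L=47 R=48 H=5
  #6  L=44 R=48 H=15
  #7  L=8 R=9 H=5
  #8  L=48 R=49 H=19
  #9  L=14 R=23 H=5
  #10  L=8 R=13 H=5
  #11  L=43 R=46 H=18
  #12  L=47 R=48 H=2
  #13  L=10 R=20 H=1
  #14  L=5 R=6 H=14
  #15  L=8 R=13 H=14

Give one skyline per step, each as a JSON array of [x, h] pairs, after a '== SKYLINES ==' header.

== SKYLINES ==
[[8,5],[12,0]]
[[8,5],[12,0]]
[[8,5],[12,0],[31,5],[34,0]]
[[8,5],[12,0],[31,19],[48,0]]
[[8,5],[12,0],[31,19],[48,0]]
[[8,5],[12,0],[31,19],[48,0]]
[[8,5],[12,0],[31,19],[48,0]]
[[8,5],[12,0],[31,19],[49,0]]
[[8,5],[12,0],[14,5],[23,0],[31,19],[49,0]]
[[8,5],[13,0],[14,5],[23,0],[31,19],[49,0]]
[[8,5],[13,0],[14,5],[23,0],[31,19],[49,0]]
[[8,5],[13,0],[14,5],[23,0],[31,19],[49,0]]
[[8,5],[13,1],[14,5],[23,0],[31,19],[49,0]]
[[5,14],[6,0],[8,5],[13,1],[14,5],[23,0],[31,19],[49,0]]
[[5,14],[6,0],[8,14],[13,1],[14,5],[23,0],[31,19],[49,0]]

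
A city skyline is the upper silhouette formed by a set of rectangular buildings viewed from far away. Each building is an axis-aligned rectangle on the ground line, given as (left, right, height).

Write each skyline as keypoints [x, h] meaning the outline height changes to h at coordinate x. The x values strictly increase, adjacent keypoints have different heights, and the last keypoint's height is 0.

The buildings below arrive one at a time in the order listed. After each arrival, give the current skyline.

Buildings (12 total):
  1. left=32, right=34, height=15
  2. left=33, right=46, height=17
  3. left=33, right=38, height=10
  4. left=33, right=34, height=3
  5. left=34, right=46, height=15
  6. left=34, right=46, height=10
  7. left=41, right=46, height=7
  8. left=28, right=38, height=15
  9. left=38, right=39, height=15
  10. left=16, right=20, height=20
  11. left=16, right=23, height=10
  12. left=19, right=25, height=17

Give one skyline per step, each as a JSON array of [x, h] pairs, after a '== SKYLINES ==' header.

== SKYLINES ==
[[32,15],[34,0]]
[[32,15],[33,17],[46,0]]
[[32,15],[33,17],[46,0]]
[[32,15],[33,17],[46,0]]
[[32,15],[33,17],[46,0]]
[[32,15],[33,17],[46,0]]
[[32,15],[33,17],[46,0]]
[[28,15],[33,17],[46,0]]
[[28,15],[33,17],[46,0]]
[[16,20],[20,0],[28,15],[33,17],[46,0]]
[[16,20],[20,10],[23,0],[28,15],[33,17],[46,0]]
[[16,20],[20,17],[25,0],[28,15],[33,17],[46,0]]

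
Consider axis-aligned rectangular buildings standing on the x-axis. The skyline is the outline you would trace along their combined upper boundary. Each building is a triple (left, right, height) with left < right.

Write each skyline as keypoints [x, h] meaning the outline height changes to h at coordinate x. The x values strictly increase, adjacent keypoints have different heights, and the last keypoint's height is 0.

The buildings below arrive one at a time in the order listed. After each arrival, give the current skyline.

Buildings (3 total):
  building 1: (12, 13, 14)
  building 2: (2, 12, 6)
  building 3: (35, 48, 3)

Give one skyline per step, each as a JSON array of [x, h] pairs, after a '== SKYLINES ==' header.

== SKYLINES ==
[[12,14],[13,0]]
[[2,6],[12,14],[13,0]]
[[2,6],[12,14],[13,0],[35,3],[48,0]]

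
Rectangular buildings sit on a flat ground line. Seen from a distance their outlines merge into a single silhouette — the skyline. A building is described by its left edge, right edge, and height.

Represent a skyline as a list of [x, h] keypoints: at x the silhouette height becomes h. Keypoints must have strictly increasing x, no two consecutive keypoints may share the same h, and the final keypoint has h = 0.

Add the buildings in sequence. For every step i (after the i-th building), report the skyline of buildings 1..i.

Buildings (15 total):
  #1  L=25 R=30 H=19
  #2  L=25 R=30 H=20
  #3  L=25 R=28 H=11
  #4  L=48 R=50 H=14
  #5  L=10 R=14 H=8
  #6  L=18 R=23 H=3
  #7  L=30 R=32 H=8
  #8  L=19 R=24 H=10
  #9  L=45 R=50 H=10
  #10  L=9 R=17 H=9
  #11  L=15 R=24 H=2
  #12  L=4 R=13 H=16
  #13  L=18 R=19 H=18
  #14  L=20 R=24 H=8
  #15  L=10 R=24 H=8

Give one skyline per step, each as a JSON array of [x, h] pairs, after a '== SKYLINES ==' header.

== SKYLINES ==
[[25,19],[30,0]]
[[25,20],[30,0]]
[[25,20],[30,0]]
[[25,20],[30,0],[48,14],[50,0]]
[[10,8],[14,0],[25,20],[30,0],[48,14],[50,0]]
[[10,8],[14,0],[18,3],[23,0],[25,20],[30,0],[48,14],[50,0]]
[[10,8],[14,0],[18,3],[23,0],[25,20],[30,8],[32,0],[48,14],[50,0]]
[[10,8],[14,0],[18,3],[19,10],[24,0],[25,20],[30,8],[32,0],[48,14],[50,0]]
[[10,8],[14,0],[18,3],[19,10],[24,0],[25,20],[30,8],[32,0],[45,10],[48,14],[50,0]]
[[9,9],[17,0],[18,3],[19,10],[24,0],[25,20],[30,8],[32,0],[45,10],[48,14],[50,0]]
[[9,9],[17,2],[18,3],[19,10],[24,0],[25,20],[30,8],[32,0],[45,10],[48,14],[50,0]]
[[4,16],[13,9],[17,2],[18,3],[19,10],[24,0],[25,20],[30,8],[32,0],[45,10],[48,14],[50,0]]
[[4,16],[13,9],[17,2],[18,18],[19,10],[24,0],[25,20],[30,8],[32,0],[45,10],[48,14],[50,0]]
[[4,16],[13,9],[17,2],[18,18],[19,10],[24,0],[25,20],[30,8],[32,0],[45,10],[48,14],[50,0]]
[[4,16],[13,9],[17,8],[18,18],[19,10],[24,0],[25,20],[30,8],[32,0],[45,10],[48,14],[50,0]]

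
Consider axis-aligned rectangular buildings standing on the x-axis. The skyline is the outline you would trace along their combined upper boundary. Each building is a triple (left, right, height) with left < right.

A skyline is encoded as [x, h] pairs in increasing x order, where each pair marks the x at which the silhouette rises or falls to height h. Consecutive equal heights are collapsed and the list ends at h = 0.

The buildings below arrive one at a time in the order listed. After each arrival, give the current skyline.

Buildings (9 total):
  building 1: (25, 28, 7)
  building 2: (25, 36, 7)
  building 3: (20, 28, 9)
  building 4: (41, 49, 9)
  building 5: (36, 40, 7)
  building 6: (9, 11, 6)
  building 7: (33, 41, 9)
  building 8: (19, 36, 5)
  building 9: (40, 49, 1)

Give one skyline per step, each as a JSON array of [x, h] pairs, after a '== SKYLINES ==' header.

== SKYLINES ==
[[25,7],[28,0]]
[[25,7],[36,0]]
[[20,9],[28,7],[36,0]]
[[20,9],[28,7],[36,0],[41,9],[49,0]]
[[20,9],[28,7],[40,0],[41,9],[49,0]]
[[9,6],[11,0],[20,9],[28,7],[40,0],[41,9],[49,0]]
[[9,6],[11,0],[20,9],[28,7],[33,9],[49,0]]
[[9,6],[11,0],[19,5],[20,9],[28,7],[33,9],[49,0]]
[[9,6],[11,0],[19,5],[20,9],[28,7],[33,9],[49,0]]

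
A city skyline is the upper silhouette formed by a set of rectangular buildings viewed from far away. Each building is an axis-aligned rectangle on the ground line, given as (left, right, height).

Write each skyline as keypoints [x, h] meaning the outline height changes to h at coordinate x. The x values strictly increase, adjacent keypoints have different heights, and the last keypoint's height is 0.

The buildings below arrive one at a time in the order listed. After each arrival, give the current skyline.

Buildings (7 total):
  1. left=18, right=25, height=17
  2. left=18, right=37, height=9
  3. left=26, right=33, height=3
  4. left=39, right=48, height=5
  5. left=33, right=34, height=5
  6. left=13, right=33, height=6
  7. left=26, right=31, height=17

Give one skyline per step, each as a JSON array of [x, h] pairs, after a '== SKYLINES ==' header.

== SKYLINES ==
[[18,17],[25,0]]
[[18,17],[25,9],[37,0]]
[[18,17],[25,9],[37,0]]
[[18,17],[25,9],[37,0],[39,5],[48,0]]
[[18,17],[25,9],[37,0],[39,5],[48,0]]
[[13,6],[18,17],[25,9],[37,0],[39,5],[48,0]]
[[13,6],[18,17],[25,9],[26,17],[31,9],[37,0],[39,5],[48,0]]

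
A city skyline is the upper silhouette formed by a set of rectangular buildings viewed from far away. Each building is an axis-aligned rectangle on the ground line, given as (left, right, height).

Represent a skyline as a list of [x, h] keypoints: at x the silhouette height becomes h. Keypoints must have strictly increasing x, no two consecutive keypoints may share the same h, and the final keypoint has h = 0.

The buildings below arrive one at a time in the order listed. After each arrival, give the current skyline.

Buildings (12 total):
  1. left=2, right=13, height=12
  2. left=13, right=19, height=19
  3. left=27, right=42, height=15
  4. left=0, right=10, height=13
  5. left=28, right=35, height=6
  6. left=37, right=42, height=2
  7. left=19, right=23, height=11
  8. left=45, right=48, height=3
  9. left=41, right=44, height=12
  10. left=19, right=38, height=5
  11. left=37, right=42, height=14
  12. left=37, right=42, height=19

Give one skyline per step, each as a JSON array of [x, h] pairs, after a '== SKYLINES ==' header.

== SKYLINES ==
[[2,12],[13,0]]
[[2,12],[13,19],[19,0]]
[[2,12],[13,19],[19,0],[27,15],[42,0]]
[[0,13],[10,12],[13,19],[19,0],[27,15],[42,0]]
[[0,13],[10,12],[13,19],[19,0],[27,15],[42,0]]
[[0,13],[10,12],[13,19],[19,0],[27,15],[42,0]]
[[0,13],[10,12],[13,19],[19,11],[23,0],[27,15],[42,0]]
[[0,13],[10,12],[13,19],[19,11],[23,0],[27,15],[42,0],[45,3],[48,0]]
[[0,13],[10,12],[13,19],[19,11],[23,0],[27,15],[42,12],[44,0],[45,3],[48,0]]
[[0,13],[10,12],[13,19],[19,11],[23,5],[27,15],[42,12],[44,0],[45,3],[48,0]]
[[0,13],[10,12],[13,19],[19,11],[23,5],[27,15],[42,12],[44,0],[45,3],[48,0]]
[[0,13],[10,12],[13,19],[19,11],[23,5],[27,15],[37,19],[42,12],[44,0],[45,3],[48,0]]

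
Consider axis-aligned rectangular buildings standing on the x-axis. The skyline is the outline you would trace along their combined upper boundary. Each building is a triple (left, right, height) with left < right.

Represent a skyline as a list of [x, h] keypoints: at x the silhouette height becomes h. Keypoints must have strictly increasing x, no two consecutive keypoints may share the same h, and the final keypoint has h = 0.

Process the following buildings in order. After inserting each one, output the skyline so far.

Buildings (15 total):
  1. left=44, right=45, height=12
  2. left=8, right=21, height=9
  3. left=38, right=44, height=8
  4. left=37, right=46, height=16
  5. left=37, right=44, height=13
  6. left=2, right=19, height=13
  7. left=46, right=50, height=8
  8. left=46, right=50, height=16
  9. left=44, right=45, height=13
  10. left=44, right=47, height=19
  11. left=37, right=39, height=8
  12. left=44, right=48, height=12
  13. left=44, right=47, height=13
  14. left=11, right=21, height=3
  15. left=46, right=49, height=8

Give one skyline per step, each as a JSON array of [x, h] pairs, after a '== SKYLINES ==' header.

== SKYLINES ==
[[44,12],[45,0]]
[[8,9],[21,0],[44,12],[45,0]]
[[8,9],[21,0],[38,8],[44,12],[45,0]]
[[8,9],[21,0],[37,16],[46,0]]
[[8,9],[21,0],[37,16],[46,0]]
[[2,13],[19,9],[21,0],[37,16],[46,0]]
[[2,13],[19,9],[21,0],[37,16],[46,8],[50,0]]
[[2,13],[19,9],[21,0],[37,16],[50,0]]
[[2,13],[19,9],[21,0],[37,16],[50,0]]
[[2,13],[19,9],[21,0],[37,16],[44,19],[47,16],[50,0]]
[[2,13],[19,9],[21,0],[37,16],[44,19],[47,16],[50,0]]
[[2,13],[19,9],[21,0],[37,16],[44,19],[47,16],[50,0]]
[[2,13],[19,9],[21,0],[37,16],[44,19],[47,16],[50,0]]
[[2,13],[19,9],[21,0],[37,16],[44,19],[47,16],[50,0]]
[[2,13],[19,9],[21,0],[37,16],[44,19],[47,16],[50,0]]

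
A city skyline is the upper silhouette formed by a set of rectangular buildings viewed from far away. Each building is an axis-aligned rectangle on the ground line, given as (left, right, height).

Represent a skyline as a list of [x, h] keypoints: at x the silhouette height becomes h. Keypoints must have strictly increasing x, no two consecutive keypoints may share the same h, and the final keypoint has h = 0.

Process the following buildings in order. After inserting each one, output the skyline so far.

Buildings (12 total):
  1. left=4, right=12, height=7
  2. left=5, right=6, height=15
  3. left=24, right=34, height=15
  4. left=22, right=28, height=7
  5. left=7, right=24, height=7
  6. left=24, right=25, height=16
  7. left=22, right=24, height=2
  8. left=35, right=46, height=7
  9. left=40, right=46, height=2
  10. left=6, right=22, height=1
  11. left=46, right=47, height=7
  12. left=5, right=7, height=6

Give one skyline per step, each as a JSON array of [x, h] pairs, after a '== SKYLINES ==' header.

== SKYLINES ==
[[4,7],[12,0]]
[[4,7],[5,15],[6,7],[12,0]]
[[4,7],[5,15],[6,7],[12,0],[24,15],[34,0]]
[[4,7],[5,15],[6,7],[12,0],[22,7],[24,15],[34,0]]
[[4,7],[5,15],[6,7],[24,15],[34,0]]
[[4,7],[5,15],[6,7],[24,16],[25,15],[34,0]]
[[4,7],[5,15],[6,7],[24,16],[25,15],[34,0]]
[[4,7],[5,15],[6,7],[24,16],[25,15],[34,0],[35,7],[46,0]]
[[4,7],[5,15],[6,7],[24,16],[25,15],[34,0],[35,7],[46,0]]
[[4,7],[5,15],[6,7],[24,16],[25,15],[34,0],[35,7],[46,0]]
[[4,7],[5,15],[6,7],[24,16],[25,15],[34,0],[35,7],[47,0]]
[[4,7],[5,15],[6,7],[24,16],[25,15],[34,0],[35,7],[47,0]]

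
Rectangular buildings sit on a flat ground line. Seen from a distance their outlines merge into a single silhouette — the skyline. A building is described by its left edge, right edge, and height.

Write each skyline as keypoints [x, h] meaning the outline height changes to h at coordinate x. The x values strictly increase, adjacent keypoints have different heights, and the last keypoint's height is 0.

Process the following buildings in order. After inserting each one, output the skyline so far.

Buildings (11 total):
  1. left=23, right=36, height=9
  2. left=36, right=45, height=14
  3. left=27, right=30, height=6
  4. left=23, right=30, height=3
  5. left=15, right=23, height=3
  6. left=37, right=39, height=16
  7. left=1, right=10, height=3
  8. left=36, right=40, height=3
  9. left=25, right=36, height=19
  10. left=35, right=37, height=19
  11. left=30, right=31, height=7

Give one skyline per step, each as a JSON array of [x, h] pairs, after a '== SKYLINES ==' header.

== SKYLINES ==
[[23,9],[36,0]]
[[23,9],[36,14],[45,0]]
[[23,9],[36,14],[45,0]]
[[23,9],[36,14],[45,0]]
[[15,3],[23,9],[36,14],[45,0]]
[[15,3],[23,9],[36,14],[37,16],[39,14],[45,0]]
[[1,3],[10,0],[15,3],[23,9],[36,14],[37,16],[39,14],[45,0]]
[[1,3],[10,0],[15,3],[23,9],[36,14],[37,16],[39,14],[45,0]]
[[1,3],[10,0],[15,3],[23,9],[25,19],[36,14],[37,16],[39,14],[45,0]]
[[1,3],[10,0],[15,3],[23,9],[25,19],[37,16],[39,14],[45,0]]
[[1,3],[10,0],[15,3],[23,9],[25,19],[37,16],[39,14],[45,0]]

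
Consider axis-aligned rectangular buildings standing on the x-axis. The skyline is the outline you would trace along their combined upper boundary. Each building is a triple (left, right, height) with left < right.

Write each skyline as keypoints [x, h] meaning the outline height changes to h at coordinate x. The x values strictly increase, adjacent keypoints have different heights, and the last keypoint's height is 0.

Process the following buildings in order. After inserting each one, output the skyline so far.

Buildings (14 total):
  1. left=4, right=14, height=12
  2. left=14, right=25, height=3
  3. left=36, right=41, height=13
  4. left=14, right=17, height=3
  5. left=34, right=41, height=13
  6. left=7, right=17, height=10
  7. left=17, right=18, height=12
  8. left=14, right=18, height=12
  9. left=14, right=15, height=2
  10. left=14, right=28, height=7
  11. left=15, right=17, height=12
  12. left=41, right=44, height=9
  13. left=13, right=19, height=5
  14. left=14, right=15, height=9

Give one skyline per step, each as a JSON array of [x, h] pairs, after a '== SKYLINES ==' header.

== SKYLINES ==
[[4,12],[14,0]]
[[4,12],[14,3],[25,0]]
[[4,12],[14,3],[25,0],[36,13],[41,0]]
[[4,12],[14,3],[25,0],[36,13],[41,0]]
[[4,12],[14,3],[25,0],[34,13],[41,0]]
[[4,12],[14,10],[17,3],[25,0],[34,13],[41,0]]
[[4,12],[14,10],[17,12],[18,3],[25,0],[34,13],[41,0]]
[[4,12],[18,3],[25,0],[34,13],[41,0]]
[[4,12],[18,3],[25,0],[34,13],[41,0]]
[[4,12],[18,7],[28,0],[34,13],[41,0]]
[[4,12],[18,7],[28,0],[34,13],[41,0]]
[[4,12],[18,7],[28,0],[34,13],[41,9],[44,0]]
[[4,12],[18,7],[28,0],[34,13],[41,9],[44,0]]
[[4,12],[18,7],[28,0],[34,13],[41,9],[44,0]]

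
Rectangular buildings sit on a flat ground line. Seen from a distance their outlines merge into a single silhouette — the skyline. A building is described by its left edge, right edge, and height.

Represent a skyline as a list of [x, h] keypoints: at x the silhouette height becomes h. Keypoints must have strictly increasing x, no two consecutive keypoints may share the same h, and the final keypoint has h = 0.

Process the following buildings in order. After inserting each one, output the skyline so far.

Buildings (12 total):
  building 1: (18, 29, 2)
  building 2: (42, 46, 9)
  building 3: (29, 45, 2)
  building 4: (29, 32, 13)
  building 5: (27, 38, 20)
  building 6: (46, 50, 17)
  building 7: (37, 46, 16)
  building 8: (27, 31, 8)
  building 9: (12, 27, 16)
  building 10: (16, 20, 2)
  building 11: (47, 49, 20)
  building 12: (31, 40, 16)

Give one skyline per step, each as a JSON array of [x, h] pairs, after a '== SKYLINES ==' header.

== SKYLINES ==
[[18,2],[29,0]]
[[18,2],[29,0],[42,9],[46,0]]
[[18,2],[42,9],[46,0]]
[[18,2],[29,13],[32,2],[42,9],[46,0]]
[[18,2],[27,20],[38,2],[42,9],[46,0]]
[[18,2],[27,20],[38,2],[42,9],[46,17],[50,0]]
[[18,2],[27,20],[38,16],[46,17],[50,0]]
[[18,2],[27,20],[38,16],[46,17],[50,0]]
[[12,16],[27,20],[38,16],[46,17],[50,0]]
[[12,16],[27,20],[38,16],[46,17],[50,0]]
[[12,16],[27,20],[38,16],[46,17],[47,20],[49,17],[50,0]]
[[12,16],[27,20],[38,16],[46,17],[47,20],[49,17],[50,0]]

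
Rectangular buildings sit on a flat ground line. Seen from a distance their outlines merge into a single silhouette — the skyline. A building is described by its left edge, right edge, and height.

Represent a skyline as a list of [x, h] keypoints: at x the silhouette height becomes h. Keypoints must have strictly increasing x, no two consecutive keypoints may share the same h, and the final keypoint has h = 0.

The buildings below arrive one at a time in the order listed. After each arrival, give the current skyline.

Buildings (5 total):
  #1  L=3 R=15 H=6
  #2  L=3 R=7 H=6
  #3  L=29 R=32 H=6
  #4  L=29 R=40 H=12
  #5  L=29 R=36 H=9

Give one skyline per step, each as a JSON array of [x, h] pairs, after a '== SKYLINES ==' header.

== SKYLINES ==
[[3,6],[15,0]]
[[3,6],[15,0]]
[[3,6],[15,0],[29,6],[32,0]]
[[3,6],[15,0],[29,12],[40,0]]
[[3,6],[15,0],[29,12],[40,0]]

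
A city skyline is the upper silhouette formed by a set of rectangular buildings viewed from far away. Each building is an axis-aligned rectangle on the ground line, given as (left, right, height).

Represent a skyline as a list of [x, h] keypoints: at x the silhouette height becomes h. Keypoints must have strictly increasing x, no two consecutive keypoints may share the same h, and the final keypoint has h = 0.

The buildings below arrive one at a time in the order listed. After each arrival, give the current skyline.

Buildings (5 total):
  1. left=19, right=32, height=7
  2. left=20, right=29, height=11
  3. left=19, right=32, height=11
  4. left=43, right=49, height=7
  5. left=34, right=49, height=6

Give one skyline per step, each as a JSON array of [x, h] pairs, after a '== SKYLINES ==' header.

== SKYLINES ==
[[19,7],[32,0]]
[[19,7],[20,11],[29,7],[32,0]]
[[19,11],[32,0]]
[[19,11],[32,0],[43,7],[49,0]]
[[19,11],[32,0],[34,6],[43,7],[49,0]]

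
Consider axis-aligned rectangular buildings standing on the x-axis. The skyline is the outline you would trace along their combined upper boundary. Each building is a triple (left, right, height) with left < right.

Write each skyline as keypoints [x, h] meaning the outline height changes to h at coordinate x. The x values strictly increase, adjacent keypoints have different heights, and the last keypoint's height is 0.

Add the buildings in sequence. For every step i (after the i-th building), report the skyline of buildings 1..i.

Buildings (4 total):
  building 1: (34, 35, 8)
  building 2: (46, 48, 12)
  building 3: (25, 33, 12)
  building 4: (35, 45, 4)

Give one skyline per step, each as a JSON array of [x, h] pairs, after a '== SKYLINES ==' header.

== SKYLINES ==
[[34,8],[35,0]]
[[34,8],[35,0],[46,12],[48,0]]
[[25,12],[33,0],[34,8],[35,0],[46,12],[48,0]]
[[25,12],[33,0],[34,8],[35,4],[45,0],[46,12],[48,0]]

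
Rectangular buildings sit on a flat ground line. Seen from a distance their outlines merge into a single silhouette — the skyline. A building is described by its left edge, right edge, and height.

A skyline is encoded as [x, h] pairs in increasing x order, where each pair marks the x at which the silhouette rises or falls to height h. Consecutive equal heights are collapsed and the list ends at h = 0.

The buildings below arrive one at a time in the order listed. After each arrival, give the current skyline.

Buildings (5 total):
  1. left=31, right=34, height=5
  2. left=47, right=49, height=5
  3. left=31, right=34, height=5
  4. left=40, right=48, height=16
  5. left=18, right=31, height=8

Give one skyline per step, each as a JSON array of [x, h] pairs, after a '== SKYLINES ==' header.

== SKYLINES ==
[[31,5],[34,0]]
[[31,5],[34,0],[47,5],[49,0]]
[[31,5],[34,0],[47,5],[49,0]]
[[31,5],[34,0],[40,16],[48,5],[49,0]]
[[18,8],[31,5],[34,0],[40,16],[48,5],[49,0]]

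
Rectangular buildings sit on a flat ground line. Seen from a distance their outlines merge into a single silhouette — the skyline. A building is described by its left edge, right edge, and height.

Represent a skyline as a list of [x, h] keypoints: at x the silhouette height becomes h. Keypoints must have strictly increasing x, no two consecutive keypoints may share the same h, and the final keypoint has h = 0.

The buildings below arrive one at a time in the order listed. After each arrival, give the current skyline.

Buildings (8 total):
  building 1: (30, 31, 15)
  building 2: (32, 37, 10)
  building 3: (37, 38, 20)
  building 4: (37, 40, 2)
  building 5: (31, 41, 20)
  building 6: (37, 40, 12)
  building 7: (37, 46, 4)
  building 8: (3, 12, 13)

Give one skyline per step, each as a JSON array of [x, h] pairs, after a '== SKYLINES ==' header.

== SKYLINES ==
[[30,15],[31,0]]
[[30,15],[31,0],[32,10],[37,0]]
[[30,15],[31,0],[32,10],[37,20],[38,0]]
[[30,15],[31,0],[32,10],[37,20],[38,2],[40,0]]
[[30,15],[31,20],[41,0]]
[[30,15],[31,20],[41,0]]
[[30,15],[31,20],[41,4],[46,0]]
[[3,13],[12,0],[30,15],[31,20],[41,4],[46,0]]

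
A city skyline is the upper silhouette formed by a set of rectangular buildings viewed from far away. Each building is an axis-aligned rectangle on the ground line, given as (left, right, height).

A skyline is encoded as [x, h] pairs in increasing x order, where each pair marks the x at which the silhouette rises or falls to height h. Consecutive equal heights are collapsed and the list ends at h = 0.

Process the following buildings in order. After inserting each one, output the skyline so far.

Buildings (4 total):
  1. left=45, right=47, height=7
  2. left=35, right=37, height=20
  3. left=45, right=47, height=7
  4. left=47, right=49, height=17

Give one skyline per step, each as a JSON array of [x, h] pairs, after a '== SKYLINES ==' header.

== SKYLINES ==
[[45,7],[47,0]]
[[35,20],[37,0],[45,7],[47,0]]
[[35,20],[37,0],[45,7],[47,0]]
[[35,20],[37,0],[45,7],[47,17],[49,0]]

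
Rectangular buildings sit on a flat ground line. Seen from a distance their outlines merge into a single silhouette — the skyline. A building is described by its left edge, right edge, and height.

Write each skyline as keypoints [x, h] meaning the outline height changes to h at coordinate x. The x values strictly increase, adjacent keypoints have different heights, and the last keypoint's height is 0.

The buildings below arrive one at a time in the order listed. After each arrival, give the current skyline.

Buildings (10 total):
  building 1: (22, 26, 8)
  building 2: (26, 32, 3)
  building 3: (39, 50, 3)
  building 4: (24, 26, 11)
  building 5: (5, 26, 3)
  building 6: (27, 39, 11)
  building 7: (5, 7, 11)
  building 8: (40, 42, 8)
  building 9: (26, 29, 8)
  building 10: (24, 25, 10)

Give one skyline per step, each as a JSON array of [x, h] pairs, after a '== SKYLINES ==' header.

== SKYLINES ==
[[22,8],[26,0]]
[[22,8],[26,3],[32,0]]
[[22,8],[26,3],[32,0],[39,3],[50,0]]
[[22,8],[24,11],[26,3],[32,0],[39,3],[50,0]]
[[5,3],[22,8],[24,11],[26,3],[32,0],[39,3],[50,0]]
[[5,3],[22,8],[24,11],[26,3],[27,11],[39,3],[50,0]]
[[5,11],[7,3],[22,8],[24,11],[26,3],[27,11],[39,3],[50,0]]
[[5,11],[7,3],[22,8],[24,11],[26,3],[27,11],[39,3],[40,8],[42,3],[50,0]]
[[5,11],[7,3],[22,8],[24,11],[26,8],[27,11],[39,3],[40,8],[42,3],[50,0]]
[[5,11],[7,3],[22,8],[24,11],[26,8],[27,11],[39,3],[40,8],[42,3],[50,0]]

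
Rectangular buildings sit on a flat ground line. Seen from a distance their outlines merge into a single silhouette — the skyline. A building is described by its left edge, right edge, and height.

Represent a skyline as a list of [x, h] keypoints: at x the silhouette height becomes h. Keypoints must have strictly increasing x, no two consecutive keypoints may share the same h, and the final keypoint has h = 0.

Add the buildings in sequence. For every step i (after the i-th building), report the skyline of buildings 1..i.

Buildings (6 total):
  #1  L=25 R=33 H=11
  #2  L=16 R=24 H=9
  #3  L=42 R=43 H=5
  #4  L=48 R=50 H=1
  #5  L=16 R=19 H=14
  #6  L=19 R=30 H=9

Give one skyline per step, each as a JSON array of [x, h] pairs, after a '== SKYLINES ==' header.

== SKYLINES ==
[[25,11],[33,0]]
[[16,9],[24,0],[25,11],[33,0]]
[[16,9],[24,0],[25,11],[33,0],[42,5],[43,0]]
[[16,9],[24,0],[25,11],[33,0],[42,5],[43,0],[48,1],[50,0]]
[[16,14],[19,9],[24,0],[25,11],[33,0],[42,5],[43,0],[48,1],[50,0]]
[[16,14],[19,9],[25,11],[33,0],[42,5],[43,0],[48,1],[50,0]]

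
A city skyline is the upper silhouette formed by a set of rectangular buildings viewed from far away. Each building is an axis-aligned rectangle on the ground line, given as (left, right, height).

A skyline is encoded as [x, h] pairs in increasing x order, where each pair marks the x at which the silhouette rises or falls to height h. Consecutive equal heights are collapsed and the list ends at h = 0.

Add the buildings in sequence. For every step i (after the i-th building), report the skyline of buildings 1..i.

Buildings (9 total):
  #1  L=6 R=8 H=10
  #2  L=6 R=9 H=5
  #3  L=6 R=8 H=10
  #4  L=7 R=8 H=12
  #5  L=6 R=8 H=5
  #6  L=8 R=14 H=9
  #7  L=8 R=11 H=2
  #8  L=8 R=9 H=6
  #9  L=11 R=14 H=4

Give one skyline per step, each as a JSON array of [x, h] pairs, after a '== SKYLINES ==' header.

== SKYLINES ==
[[6,10],[8,0]]
[[6,10],[8,5],[9,0]]
[[6,10],[8,5],[9,0]]
[[6,10],[7,12],[8,5],[9,0]]
[[6,10],[7,12],[8,5],[9,0]]
[[6,10],[7,12],[8,9],[14,0]]
[[6,10],[7,12],[8,9],[14,0]]
[[6,10],[7,12],[8,9],[14,0]]
[[6,10],[7,12],[8,9],[14,0]]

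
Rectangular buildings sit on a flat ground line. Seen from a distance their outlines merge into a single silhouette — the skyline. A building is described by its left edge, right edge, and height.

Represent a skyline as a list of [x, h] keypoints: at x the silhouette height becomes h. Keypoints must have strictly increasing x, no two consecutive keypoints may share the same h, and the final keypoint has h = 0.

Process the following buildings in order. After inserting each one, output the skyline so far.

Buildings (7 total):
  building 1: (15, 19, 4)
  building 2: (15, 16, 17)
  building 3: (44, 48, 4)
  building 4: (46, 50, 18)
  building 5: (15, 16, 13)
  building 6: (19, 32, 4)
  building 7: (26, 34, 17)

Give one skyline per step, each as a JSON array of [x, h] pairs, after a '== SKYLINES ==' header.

== SKYLINES ==
[[15,4],[19,0]]
[[15,17],[16,4],[19,0]]
[[15,17],[16,4],[19,0],[44,4],[48,0]]
[[15,17],[16,4],[19,0],[44,4],[46,18],[50,0]]
[[15,17],[16,4],[19,0],[44,4],[46,18],[50,0]]
[[15,17],[16,4],[32,0],[44,4],[46,18],[50,0]]
[[15,17],[16,4],[26,17],[34,0],[44,4],[46,18],[50,0]]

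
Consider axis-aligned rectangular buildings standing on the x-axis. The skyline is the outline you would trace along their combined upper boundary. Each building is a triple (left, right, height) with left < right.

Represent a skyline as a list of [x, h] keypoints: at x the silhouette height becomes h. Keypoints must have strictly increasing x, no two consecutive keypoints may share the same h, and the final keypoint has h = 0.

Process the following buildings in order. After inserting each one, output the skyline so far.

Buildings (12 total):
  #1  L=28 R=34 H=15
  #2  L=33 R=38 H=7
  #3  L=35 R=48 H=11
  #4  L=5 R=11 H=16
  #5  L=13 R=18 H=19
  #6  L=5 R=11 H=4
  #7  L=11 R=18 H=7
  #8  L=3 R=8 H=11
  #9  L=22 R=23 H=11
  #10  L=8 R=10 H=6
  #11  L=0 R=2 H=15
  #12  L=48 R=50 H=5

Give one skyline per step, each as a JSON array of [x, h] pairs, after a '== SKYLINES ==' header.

== SKYLINES ==
[[28,15],[34,0]]
[[28,15],[34,7],[38,0]]
[[28,15],[34,7],[35,11],[48,0]]
[[5,16],[11,0],[28,15],[34,7],[35,11],[48,0]]
[[5,16],[11,0],[13,19],[18,0],[28,15],[34,7],[35,11],[48,0]]
[[5,16],[11,0],[13,19],[18,0],[28,15],[34,7],[35,11],[48,0]]
[[5,16],[11,7],[13,19],[18,0],[28,15],[34,7],[35,11],[48,0]]
[[3,11],[5,16],[11,7],[13,19],[18,0],[28,15],[34,7],[35,11],[48,0]]
[[3,11],[5,16],[11,7],[13,19],[18,0],[22,11],[23,0],[28,15],[34,7],[35,11],[48,0]]
[[3,11],[5,16],[11,7],[13,19],[18,0],[22,11],[23,0],[28,15],[34,7],[35,11],[48,0]]
[[0,15],[2,0],[3,11],[5,16],[11,7],[13,19],[18,0],[22,11],[23,0],[28,15],[34,7],[35,11],[48,0]]
[[0,15],[2,0],[3,11],[5,16],[11,7],[13,19],[18,0],[22,11],[23,0],[28,15],[34,7],[35,11],[48,5],[50,0]]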